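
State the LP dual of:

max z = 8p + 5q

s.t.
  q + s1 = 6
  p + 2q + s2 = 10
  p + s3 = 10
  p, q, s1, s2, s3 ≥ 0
Minimize: z = 6y1 + 10y2 + 10y3

Subject to:
  C1: -y2 - y3 ≤ -8
  C2: -y1 - 2y2 ≤ -5
  y1, y2, y3 ≥ 0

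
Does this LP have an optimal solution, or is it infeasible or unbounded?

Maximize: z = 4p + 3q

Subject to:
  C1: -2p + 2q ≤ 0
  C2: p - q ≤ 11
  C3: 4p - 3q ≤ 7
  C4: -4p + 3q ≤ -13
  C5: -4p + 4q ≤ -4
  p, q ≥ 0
C3 requires 4p - 3q ≤ 7, while C4 (-4p + 3q ≤ -13) is equivalent to 4p - 3q ≥ 13. Together they would need 13 ≤ 4p - 3q ≤ 7, which is impossible since 13 > 7. No point satisfies all constraints.

Infeasible: no point satisfies all constraints simultaneously.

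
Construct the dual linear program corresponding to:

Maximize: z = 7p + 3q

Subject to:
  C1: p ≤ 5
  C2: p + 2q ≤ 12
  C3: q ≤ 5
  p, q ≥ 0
Minimize: z = 5y1 + 12y2 + 5y3

Subject to:
  C1: -y1 - y2 ≤ -7
  C2: -2y2 - y3 ≤ -3
  y1, y2, y3 ≥ 0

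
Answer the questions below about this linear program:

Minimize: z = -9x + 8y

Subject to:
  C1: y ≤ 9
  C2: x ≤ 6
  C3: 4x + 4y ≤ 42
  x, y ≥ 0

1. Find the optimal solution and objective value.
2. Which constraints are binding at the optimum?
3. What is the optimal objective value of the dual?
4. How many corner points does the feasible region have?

1. x = 6, y = 0, z = -54
2. C2, y ≥ 0
3. -54 (by strong duality, equal to the primal optimum)
4. 5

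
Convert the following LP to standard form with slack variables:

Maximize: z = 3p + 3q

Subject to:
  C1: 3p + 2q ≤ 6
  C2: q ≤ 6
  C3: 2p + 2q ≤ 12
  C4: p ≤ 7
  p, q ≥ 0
max z = 3p + 3q

s.t.
  3p + 2q + s1 = 6
  q + s2 = 6
  2p + 2q + s3 = 12
  p + s4 = 7
  p, q, s1, s2, s3, s4 ≥ 0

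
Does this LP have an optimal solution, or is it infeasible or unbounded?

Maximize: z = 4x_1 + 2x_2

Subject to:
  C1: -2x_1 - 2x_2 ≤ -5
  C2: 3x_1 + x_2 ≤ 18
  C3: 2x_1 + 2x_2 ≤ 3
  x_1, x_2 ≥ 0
C3 requires 2x_1 + 2x_2 ≤ 3, while C1 (-2x_1 - 2x_2 ≤ -5) is equivalent to 2x_1 + 2x_2 ≥ 5. Together they would need 5 ≤ 2x_1 + 2x_2 ≤ 3, which is impossible since 5 > 3. No point satisfies all constraints.

Infeasible — the constraint set is empty.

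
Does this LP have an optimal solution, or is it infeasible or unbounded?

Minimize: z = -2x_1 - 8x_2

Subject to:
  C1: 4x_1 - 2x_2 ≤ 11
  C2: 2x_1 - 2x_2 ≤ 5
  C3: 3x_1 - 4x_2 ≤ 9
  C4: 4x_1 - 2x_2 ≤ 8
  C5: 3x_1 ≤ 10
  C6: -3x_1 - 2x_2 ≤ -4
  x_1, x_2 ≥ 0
Feasible point: (0, 2) satisfies every constraint, so the LP is feasible.
Direction d = (0, 1): for each constraint row a, a·d ≤ 0 —
  (4)(0) + (-2)(1) = -2 ≤ 0
  (2)(0) + (-2)(1) = -2 ≤ 0
  (3)(0) + (-4)(1) = -4 ≤ 0
  (4)(0) + (-2)(1) = -2 ≤ 0
  (3)(0) + (0)(1) = 0 ≤ 0
  (-3)(0) + (-2)(1) = -2 ≤ 0
and d ≥ 0, so (0, 2) + t·d stays feasible for every t ≥ 0. Along this ray z = -2x_1 - 8x_2 changes by -8 per unit t, so z → −∞.

Unbounded — the objective can decrease without bound over the feasible region.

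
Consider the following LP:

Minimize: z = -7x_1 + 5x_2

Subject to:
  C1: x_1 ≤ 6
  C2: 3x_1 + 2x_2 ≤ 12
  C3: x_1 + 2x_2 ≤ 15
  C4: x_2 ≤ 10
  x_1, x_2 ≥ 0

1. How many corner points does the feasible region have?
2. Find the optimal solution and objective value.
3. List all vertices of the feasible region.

1. 3
2. x_1 = 4, x_2 = 0, z = -28
3. (0, 0), (4, 0), (0, 6)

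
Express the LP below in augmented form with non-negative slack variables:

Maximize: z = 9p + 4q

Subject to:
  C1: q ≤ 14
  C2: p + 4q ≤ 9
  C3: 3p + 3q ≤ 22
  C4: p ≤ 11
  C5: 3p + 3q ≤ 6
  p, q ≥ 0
max z = 9p + 4q

s.t.
  q + s1 = 14
  p + 4q + s2 = 9
  3p + 3q + s3 = 22
  p + s4 = 11
  3p + 3q + s5 = 6
  p, q, s1, s2, s3, s4, s5 ≥ 0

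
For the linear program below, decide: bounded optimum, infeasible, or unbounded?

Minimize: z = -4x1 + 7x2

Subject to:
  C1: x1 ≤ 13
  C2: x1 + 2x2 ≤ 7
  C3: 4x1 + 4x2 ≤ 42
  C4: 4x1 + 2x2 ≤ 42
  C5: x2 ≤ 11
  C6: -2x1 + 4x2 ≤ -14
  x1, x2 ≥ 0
The point (7, 0) satisfies every constraint, so the LP is feasible; the constraints give x1 ≤ 13 and x2 ≤ 11, which with x1, x2 ≥ 0 keep the feasible region inside a bounded box. A feasible, bounded LP attains a finite optimum at a vertex.

Evaluating z = -4x1 + 7x2 at each vertex:
  (7, 0): z = -28

Bounded optimum: z* = -28 at (7, 0).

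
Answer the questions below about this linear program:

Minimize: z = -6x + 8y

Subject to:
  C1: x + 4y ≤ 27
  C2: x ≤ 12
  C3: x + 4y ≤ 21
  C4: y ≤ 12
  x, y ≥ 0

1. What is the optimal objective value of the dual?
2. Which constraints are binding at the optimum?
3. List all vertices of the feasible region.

1. -72 (by strong duality, equal to the primal optimum)
2. C2, y ≥ 0
3. (0, 0), (12, 0), (12, 2.25), (0, 5.25)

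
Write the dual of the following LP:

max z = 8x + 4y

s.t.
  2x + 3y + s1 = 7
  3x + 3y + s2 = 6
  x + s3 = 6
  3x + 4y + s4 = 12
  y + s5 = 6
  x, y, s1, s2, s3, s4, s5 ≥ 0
Minimize: z = 7y1 + 6y2 + 6y3 + 12y4 + 6y5

Subject to:
  C1: -2y1 - 3y2 - y3 - 3y4 ≤ -8
  C2: -3y1 - 3y2 - 4y4 - y5 ≤ -4
  y1, y2, y3, y4, y5 ≥ 0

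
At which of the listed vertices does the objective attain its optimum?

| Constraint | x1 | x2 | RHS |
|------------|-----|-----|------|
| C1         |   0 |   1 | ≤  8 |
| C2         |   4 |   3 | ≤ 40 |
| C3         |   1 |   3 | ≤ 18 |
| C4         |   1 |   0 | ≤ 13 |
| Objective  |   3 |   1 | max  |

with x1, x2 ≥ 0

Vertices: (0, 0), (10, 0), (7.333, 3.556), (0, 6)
Evaluating z = 3x1 + x2 at each vertex:
  (0, 0): z = 0
  (10, 0): z = 30
  (7.333, 3.556): z = 25.56
  (0, 6): z = 6

The largest value is z = 30, attained at (10, 0).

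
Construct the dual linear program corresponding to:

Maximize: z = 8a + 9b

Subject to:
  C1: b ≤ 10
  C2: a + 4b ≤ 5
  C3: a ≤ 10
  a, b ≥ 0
Minimize: z = 10y1 + 5y2 + 10y3

Subject to:
  C1: -y2 - y3 ≤ -8
  C2: -y1 - 4y2 ≤ -9
  y1, y2, y3 ≥ 0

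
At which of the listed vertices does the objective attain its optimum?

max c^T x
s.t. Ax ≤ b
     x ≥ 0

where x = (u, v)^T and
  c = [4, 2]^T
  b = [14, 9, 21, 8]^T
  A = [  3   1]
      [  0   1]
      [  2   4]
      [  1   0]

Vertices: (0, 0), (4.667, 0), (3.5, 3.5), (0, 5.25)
(3.5, 3.5) with z = 21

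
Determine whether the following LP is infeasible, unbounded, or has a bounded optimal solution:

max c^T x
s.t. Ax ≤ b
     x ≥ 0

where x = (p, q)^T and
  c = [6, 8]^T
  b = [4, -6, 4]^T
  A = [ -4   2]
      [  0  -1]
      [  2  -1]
Feasible point: (2, 6) satisfies every constraint, so the LP is feasible.
Direction d = (1, 2): for each constraint row a, a·d ≤ 0 —
  (-4)(1) + (2)(2) = 0 ≤ 0
  (0)(1) + (-1)(2) = -2 ≤ 0
  (2)(1) + (-1)(2) = 0 ≤ 0
and d ≥ 0, so (2, 6) + t·d stays feasible for every t ≥ 0. Along this ray z = 6p + 8q changes by 22 per unit t, so z → +∞.

Unbounded: there is a feasible ray along which z → +∞.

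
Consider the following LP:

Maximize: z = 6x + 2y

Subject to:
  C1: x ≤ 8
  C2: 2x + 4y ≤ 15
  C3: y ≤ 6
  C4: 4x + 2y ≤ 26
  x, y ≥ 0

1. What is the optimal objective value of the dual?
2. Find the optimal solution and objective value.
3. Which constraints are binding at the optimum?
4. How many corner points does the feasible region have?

1. 39 (by strong duality, equal to the primal optimum)
2. x = 6.5, y = 0, z = 39
3. C4, y ≥ 0
4. 4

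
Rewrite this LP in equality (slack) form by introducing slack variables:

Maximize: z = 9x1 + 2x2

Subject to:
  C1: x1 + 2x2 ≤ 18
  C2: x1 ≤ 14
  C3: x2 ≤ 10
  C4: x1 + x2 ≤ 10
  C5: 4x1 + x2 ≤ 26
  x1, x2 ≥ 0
max z = 9x1 + 2x2

s.t.
  x1 + 2x2 + s1 = 18
  x1 + s2 = 14
  x2 + s3 = 10
  x1 + x2 + s4 = 10
  4x1 + x2 + s5 = 26
  x1, x2, s1, s2, s3, s4, s5 ≥ 0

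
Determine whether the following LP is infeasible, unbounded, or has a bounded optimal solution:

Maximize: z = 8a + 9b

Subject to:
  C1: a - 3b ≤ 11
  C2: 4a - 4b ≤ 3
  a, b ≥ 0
Feasible point: (0, 0) satisfies every constraint, so the LP is feasible.
Direction d = (0, 1): for each constraint row a, a·d ≤ 0 —
  (1)(0) + (-3)(1) = -3 ≤ 0
  (4)(0) + (-4)(1) = -4 ≤ 0
and d ≥ 0, so (0, 0) + t·d stays feasible for every t ≥ 0. Along this ray z = 8a + 9b changes by 9 per unit t, so z → +∞.

Unbounded: there is a feasible ray along which z → +∞.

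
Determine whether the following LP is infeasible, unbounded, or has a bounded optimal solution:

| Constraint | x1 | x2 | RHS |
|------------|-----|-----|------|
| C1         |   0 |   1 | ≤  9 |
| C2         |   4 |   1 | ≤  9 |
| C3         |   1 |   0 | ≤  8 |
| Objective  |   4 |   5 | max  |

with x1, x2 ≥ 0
The point (0, 9) satisfies every constraint, so the LP is feasible; the constraints give x1 ≤ 8 and x2 ≤ 9, which with x1, x2 ≥ 0 keep the feasible region inside a bounded box. A feasible, bounded LP attains a finite optimum at a vertex.

Evaluating z = 4x1 + 5x2 at each vertex:
  (0, 0): z = 0
  (2.25, 0): z = 9
  (0, 9): z = 45

Bounded optimum: z* = 45 at (0, 9).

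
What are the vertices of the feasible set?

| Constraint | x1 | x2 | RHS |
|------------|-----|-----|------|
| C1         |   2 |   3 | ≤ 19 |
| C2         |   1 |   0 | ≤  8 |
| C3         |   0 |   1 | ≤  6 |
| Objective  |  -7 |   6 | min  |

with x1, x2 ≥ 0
Each vertex is the intersection of two constraint boundaries that also satisfies all remaining constraints:
  x1 = 0 and x2 = 0 → (0, 0)
  x1 = 8 and x2 = 0 → (8, 0)
  2x1 + 3x2 = 19 and x1 = 8 → (8, 1)
  2x1 + 3x2 = 19 and x2 = 6 → (0.5, 6)
  x2 = 6 and x1 = 0 → (0, 6)

Vertices: (0, 0), (8, 0), (8, 1), (0.5, 6), (0, 6)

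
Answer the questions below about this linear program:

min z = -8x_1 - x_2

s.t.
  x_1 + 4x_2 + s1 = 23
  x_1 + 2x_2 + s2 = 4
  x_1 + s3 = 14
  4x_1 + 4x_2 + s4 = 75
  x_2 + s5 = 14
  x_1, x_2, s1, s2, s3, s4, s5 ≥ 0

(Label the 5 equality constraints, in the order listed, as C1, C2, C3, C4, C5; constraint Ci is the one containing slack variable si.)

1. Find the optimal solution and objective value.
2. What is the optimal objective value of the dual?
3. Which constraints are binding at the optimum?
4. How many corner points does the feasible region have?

1. x_1 = 4, x_2 = 0, z = -32
2. -32 (by strong duality, equal to the primal optimum)
3. C2, x_2 ≥ 0
4. 3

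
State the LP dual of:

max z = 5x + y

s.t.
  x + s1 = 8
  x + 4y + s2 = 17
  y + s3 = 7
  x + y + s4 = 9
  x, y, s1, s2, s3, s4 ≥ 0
Minimize: z = 8y1 + 17y2 + 7y3 + 9y4

Subject to:
  C1: -y1 - y2 - y4 ≤ -5
  C2: -4y2 - y3 - y4 ≤ -1
  y1, y2, y3, y4 ≥ 0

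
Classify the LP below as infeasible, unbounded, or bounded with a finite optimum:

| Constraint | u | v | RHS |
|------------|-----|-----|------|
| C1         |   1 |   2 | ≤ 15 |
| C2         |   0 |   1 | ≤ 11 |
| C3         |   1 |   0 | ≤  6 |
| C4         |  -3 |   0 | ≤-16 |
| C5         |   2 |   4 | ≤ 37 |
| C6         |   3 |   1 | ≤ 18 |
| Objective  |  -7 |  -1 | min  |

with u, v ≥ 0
The point (6, 0) satisfies every constraint, so the LP is feasible; the constraints give u ≤ 6 and v ≤ 11, which with u, v ≥ 0 keep the feasible region inside a bounded box. A feasible, bounded LP attains a finite optimum at a vertex.

Evaluating z = -7u - v at each vertex:
  (5.333, 0): z = -37.33
  (6, 0): z = -42
  (5.333, 2): z = -39.33

Bounded optimum: z* = -42 at (6, 0).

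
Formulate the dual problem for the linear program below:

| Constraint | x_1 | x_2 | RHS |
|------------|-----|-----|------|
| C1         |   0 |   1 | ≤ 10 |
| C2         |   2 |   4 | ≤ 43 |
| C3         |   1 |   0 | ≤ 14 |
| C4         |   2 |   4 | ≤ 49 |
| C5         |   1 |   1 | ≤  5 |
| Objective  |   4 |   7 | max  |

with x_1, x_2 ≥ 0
Minimize: z = 10y1 + 43y2 + 14y3 + 49y4 + 5y5

Subject to:
  C1: -2y2 - y3 - 2y4 - y5 ≤ -4
  C2: -y1 - 4y2 - 4y4 - y5 ≤ -7
  y1, y2, y3, y4, y5 ≥ 0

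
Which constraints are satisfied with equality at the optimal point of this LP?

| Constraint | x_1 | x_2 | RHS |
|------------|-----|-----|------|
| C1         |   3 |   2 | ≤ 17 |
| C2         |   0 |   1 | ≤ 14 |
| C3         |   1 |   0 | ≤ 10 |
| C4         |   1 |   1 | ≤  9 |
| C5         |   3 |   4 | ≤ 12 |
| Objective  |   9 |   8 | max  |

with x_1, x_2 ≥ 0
Optimal: x_1 = 4, x_2 = 0
Slack at optimum:
  C1: slack = 5
  C2: slack = 14
  C3: slack = 6
  C4: slack = 5
  C5: slack = 0 (binding)
  x_1 ≥ 0: x_1 = 4
  x_2 ≥ 0: x_2 = 0 (binding)
Binding constraints: C5, x_2 ≥ 0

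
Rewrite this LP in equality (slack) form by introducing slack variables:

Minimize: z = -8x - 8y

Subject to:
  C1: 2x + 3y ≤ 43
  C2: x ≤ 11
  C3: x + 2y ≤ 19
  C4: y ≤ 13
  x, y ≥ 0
min z = -8x - 8y

s.t.
  2x + 3y + s1 = 43
  x + s2 = 11
  x + 2y + s3 = 19
  y + s4 = 13
  x, y, s1, s2, s3, s4 ≥ 0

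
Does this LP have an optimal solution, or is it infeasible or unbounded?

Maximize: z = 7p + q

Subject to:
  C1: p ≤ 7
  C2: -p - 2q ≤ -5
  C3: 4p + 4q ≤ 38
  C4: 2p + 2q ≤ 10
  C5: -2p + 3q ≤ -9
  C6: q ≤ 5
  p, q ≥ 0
The point (5, 0) satisfies every constraint, so the LP is feasible; the constraints give p ≤ 7 and q ≤ 5, which with p, q ≥ 0 keep the feasible region inside a bounded box. A feasible, bounded LP attains a finite optimum at a vertex.

Evaluating z = 7p + q at each vertex:
  (5, 0): z = 35
  (4.8, 0.2): z = 33.8
  (4.714, 0.1429): z = 33.14

Feasible with finite optimum z* = 35 at (5, 0).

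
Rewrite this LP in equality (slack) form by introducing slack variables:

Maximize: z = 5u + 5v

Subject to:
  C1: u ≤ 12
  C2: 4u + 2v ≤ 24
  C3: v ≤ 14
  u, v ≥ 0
max z = 5u + 5v

s.t.
  u + s1 = 12
  4u + 2v + s2 = 24
  v + s3 = 14
  u, v, s1, s2, s3 ≥ 0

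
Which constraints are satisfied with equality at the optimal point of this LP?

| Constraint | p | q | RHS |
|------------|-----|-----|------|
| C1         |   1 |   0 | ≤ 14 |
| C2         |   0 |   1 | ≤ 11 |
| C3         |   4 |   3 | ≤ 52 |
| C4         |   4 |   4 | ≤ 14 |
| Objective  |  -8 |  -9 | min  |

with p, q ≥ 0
Optimal: p = 0, q = 3.5
Binding: C4, p ≥ 0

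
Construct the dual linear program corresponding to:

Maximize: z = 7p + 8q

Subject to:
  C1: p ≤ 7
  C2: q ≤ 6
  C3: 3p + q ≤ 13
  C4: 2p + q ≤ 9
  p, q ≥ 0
Minimize: z = 7y1 + 6y2 + 13y3 + 9y4

Subject to:
  C1: -y1 - 3y3 - 2y4 ≤ -7
  C2: -y2 - y3 - y4 ≤ -8
  y1, y2, y3, y4 ≥ 0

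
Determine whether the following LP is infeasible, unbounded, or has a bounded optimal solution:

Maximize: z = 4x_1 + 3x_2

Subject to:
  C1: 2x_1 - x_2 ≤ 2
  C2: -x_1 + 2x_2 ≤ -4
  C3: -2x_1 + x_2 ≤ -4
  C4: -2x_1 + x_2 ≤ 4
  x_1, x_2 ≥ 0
C1 requires 2x_1 - x_2 ≤ 2, while C3 (-2x_1 + x_2 ≤ -4) is equivalent to 2x_1 - x_2 ≥ 4. Together they would need 4 ≤ 2x_1 - x_2 ≤ 2, which is impossible since 4 > 2. No point satisfies all constraints.

Infeasible — the constraint set is empty.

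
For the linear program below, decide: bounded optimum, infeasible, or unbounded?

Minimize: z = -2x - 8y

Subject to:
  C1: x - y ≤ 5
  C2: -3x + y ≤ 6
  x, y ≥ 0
Feasible point: (0, 0) satisfies every constraint, so the LP is feasible.
Direction d = (1, 1): for each constraint row a, a·d ≤ 0 —
  (1)(1) + (-1)(1) = 0 ≤ 0
  (-3)(1) + (1)(1) = -2 ≤ 0
and d ≥ 0, so (0, 0) + t·d stays feasible for every t ≥ 0. Along this ray z = -2x - 8y changes by -10 per unit t, so z → −∞.

The LP is unbounded; z can be made arbitrarily small.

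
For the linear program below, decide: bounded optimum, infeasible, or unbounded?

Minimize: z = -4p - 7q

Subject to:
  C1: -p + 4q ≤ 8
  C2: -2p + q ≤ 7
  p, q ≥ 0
Feasible point: (0, 0) satisfies every constraint, so the LP is feasible.
Direction d = (1, 0): for each constraint row a, a·d ≤ 0 —
  (-1)(1) + (4)(0) = -1 ≤ 0
  (-2)(1) + (1)(0) = -2 ≤ 0
and d ≥ 0, so (0, 0) + t·d stays feasible for every t ≥ 0. Along this ray z = -4p - 7q changes by -4 per unit t, so z → −∞.

Unbounded: there is a feasible ray along which z → −∞.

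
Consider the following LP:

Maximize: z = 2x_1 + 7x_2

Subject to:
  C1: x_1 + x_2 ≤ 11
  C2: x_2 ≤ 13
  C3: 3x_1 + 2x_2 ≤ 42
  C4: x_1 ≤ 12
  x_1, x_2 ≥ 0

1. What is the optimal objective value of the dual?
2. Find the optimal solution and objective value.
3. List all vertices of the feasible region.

1. 77 (by strong duality, equal to the primal optimum)
2. x_1 = 0, x_2 = 11, z = 77
3. (0, 0), (11, 0), (0, 11)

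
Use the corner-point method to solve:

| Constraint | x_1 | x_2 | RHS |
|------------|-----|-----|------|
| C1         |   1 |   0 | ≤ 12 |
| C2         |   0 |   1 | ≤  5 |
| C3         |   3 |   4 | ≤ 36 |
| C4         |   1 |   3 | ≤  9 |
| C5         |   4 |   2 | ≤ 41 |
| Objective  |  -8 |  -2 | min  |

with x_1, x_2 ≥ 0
Each vertex is the intersection of two constraint boundaries that also satisfies all remaining constraints:
  x_1 = 0 and x_2 = 0 → (0, 0)
  x_1 + 3x_2 = 9 and x_2 = 0 → (9, 0)
  x_1 + 3x_2 = 9 and x_1 = 0 → (0, 3)

Evaluating z = -8x_1 - 2x_2 at each vertex:
  (0, 0): z = 0
  (9, 0): z = -72
  (0, 3): z = -6

The minimum is at (9, 0) with z = -72.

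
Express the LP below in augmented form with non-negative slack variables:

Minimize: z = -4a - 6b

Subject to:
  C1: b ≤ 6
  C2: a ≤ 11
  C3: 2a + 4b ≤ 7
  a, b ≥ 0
min z = -4a - 6b

s.t.
  b + s1 = 6
  a + s2 = 11
  2a + 4b + s3 = 7
  a, b, s1, s2, s3 ≥ 0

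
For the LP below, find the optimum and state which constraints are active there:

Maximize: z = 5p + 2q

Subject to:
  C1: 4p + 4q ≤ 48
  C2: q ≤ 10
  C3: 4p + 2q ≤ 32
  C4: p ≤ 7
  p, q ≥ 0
Optimal: p = 7, q = 2
Slack at optimum:
  C1: slack = 12
  C2: slack = 8
  C3: slack = 0 (binding)
  C4: slack = 0 (binding)
  p ≥ 0: p = 7
  q ≥ 0: q = 2
Binding constraints: C3, C4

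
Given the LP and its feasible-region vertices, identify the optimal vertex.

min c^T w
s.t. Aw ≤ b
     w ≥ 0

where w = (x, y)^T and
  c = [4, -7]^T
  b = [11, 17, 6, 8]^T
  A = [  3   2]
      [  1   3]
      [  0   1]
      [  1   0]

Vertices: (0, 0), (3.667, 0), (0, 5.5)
(0, 5.5) with z = -38.5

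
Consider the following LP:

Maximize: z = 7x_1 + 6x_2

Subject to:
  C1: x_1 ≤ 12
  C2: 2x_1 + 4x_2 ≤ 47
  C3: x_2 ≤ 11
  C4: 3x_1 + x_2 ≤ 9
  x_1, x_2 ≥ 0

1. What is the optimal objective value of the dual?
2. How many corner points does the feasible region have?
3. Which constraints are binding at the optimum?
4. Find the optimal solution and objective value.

1. 54 (by strong duality, equal to the primal optimum)
2. 3
3. C4, x_1 ≥ 0
4. x_1 = 0, x_2 = 9, z = 54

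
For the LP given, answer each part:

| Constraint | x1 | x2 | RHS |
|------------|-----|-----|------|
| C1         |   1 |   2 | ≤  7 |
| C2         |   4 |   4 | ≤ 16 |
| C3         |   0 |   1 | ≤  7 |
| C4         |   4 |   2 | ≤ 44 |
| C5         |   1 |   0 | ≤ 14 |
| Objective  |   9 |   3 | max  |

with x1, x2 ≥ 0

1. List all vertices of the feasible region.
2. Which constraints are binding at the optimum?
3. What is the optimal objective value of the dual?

1. (0, 0), (4, 0), (1, 3), (0, 3.5)
2. C2, x2 ≥ 0
3. 36 (by strong duality, equal to the primal optimum)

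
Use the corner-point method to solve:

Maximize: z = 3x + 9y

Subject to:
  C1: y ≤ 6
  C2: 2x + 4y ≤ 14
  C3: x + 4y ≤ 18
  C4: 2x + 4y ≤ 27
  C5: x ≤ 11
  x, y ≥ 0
Each vertex is the intersection of two constraint boundaries that also satisfies all remaining constraints:
  x = 0 and y = 0 → (0, 0)
  2x + 4y = 14 and y = 0 → (7, 0)
  2x + 4y = 14 and x = 0 → (0, 3.5)

Evaluating z = 3x + 9y at each vertex:
  (0, 0): z = 0
  (7, 0): z = 21
  (0, 3.5): z = 31.5

The maximum is at (0, 3.5) with z = 31.5.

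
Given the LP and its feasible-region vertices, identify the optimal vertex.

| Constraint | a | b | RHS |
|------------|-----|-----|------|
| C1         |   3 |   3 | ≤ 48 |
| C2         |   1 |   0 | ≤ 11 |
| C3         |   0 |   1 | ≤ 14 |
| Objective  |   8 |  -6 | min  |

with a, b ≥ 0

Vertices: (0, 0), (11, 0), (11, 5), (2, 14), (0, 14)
(0, 14) with z = -84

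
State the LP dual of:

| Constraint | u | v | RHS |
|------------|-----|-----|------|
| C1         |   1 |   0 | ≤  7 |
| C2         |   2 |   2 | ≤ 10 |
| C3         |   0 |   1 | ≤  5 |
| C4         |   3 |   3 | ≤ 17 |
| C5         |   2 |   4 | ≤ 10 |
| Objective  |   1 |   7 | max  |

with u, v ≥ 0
Minimize: z = 7y1 + 10y2 + 5y3 + 17y4 + 10y5

Subject to:
  C1: -y1 - 2y2 - 3y4 - 2y5 ≤ -1
  C2: -2y2 - y3 - 3y4 - 4y5 ≤ -7
  y1, y2, y3, y4, y5 ≥ 0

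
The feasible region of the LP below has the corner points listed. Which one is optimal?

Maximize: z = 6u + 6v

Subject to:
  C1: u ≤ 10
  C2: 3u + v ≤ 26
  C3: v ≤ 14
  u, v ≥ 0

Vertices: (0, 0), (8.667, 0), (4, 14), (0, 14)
Evaluating z = 6u + 6v at each vertex:
  (0, 0): z = 0
  (8.667, 0): z = 52
  (4, 14): z = 108
  (0, 14): z = 84

The largest value is z = 108, attained at (4, 14).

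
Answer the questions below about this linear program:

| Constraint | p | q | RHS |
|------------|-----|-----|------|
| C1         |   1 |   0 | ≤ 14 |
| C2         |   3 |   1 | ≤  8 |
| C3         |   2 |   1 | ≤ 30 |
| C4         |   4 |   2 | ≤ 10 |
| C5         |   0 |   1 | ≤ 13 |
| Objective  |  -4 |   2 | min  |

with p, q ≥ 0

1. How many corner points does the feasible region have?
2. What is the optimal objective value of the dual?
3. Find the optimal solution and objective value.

1. 3
2. -10 (by strong duality, equal to the primal optimum)
3. p = 2.5, q = 0, z = -10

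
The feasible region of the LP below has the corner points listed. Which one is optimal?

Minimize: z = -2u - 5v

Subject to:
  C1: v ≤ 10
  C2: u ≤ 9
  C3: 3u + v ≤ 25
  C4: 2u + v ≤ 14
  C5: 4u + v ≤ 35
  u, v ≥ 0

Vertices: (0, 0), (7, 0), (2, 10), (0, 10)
Evaluating z = -2u - 5v at each vertex:
  (0, 0): z = 0
  (7, 0): z = -14
  (2, 10): z = -54
  (0, 10): z = -50

The smallest value is z = -54, attained at (2, 10).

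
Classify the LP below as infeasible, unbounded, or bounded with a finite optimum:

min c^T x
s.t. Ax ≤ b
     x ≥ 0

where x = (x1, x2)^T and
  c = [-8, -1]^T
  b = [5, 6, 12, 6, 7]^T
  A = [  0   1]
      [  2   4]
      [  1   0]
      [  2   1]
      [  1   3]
The point (3, 0) satisfies every constraint, so the LP is feasible; the constraints give x1 ≤ 12 and x2 ≤ 5, which with x1, x2 ≥ 0 keep the feasible region inside a bounded box. A feasible, bounded LP attains a finite optimum at a vertex.

Evaluating z = -8x1 - x2 at each vertex:
  (0, 0): z = 0
  (3, 0): z = -24
  (0, 1.5): z = -1.5

Feasible with finite optimum z* = -24 at (3, 0).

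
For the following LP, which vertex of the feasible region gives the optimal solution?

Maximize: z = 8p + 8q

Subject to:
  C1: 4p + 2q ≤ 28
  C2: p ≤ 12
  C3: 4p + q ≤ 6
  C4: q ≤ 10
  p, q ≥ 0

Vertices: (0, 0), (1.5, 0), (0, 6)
Evaluating z = 8p + 8q at each vertex:
  (0, 0): z = 0
  (1.5, 0): z = 12
  (0, 6): z = 48

The largest value is z = 48, attained at (0, 6).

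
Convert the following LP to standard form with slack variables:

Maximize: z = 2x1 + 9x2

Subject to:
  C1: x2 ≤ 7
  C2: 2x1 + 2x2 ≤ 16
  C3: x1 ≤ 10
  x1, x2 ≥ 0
max z = 2x1 + 9x2

s.t.
  x2 + s1 = 7
  2x1 + 2x2 + s2 = 16
  x1 + s3 = 10
  x1, x2, s1, s2, s3 ≥ 0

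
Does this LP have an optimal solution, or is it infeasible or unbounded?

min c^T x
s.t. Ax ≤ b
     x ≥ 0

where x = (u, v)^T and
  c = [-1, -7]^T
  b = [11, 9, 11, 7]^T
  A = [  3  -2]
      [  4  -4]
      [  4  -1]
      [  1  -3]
Feasible point: (0, 0) satisfies every constraint, so the LP is feasible.
Direction d = (0, 1): for each constraint row a, a·d ≤ 0 —
  (3)(0) + (-2)(1) = -2 ≤ 0
  (4)(0) + (-4)(1) = -4 ≤ 0
  (4)(0) + (-1)(1) = -1 ≤ 0
  (1)(0) + (-3)(1) = -3 ≤ 0
and d ≥ 0, so (0, 0) + t·d stays feasible for every t ≥ 0. Along this ray z = -u - 7v changes by -7 per unit t, so z → −∞.

The LP is unbounded; z can be made arbitrarily small.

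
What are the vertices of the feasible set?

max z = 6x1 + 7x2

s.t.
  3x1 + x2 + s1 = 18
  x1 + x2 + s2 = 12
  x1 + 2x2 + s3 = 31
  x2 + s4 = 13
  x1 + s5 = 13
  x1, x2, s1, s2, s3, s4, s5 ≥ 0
Each vertex is the intersection of two constraint boundaries that also satisfies all remaining constraints:
  x1 = 0 and x2 = 0 → (0, 0)
  3x1 + x2 = 18 and x2 = 0 → (6, 0)
  3x1 + x2 = 18 and x1 + x2 = 12 → (3, 9)
  x1 + x2 = 12 and x1 = 0 → (0, 12)

Vertices: (0, 0), (6, 0), (3, 9), (0, 12)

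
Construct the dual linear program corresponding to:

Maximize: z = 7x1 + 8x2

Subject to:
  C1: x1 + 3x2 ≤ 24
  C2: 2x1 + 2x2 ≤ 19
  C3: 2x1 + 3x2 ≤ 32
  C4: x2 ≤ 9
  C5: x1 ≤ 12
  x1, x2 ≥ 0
Minimize: z = 24y1 + 19y2 + 32y3 + 9y4 + 12y5

Subject to:
  C1: -y1 - 2y2 - 2y3 - y5 ≤ -7
  C2: -3y1 - 2y2 - 3y3 - y4 ≤ -8
  y1, y2, y3, y4, y5 ≥ 0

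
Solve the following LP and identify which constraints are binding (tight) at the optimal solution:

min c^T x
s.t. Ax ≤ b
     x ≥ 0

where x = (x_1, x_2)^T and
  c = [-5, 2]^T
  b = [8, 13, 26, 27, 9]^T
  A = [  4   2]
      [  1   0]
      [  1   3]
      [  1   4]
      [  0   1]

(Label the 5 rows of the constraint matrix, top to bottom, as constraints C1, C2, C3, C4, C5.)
Optimal: x_1 = 2, x_2 = 0
Slack at optimum:
  C1: slack = 0 (binding)
  C2: slack = 11
  C3: slack = 24
  C4: slack = 25
  C5: slack = 9
  x_1 ≥ 0: x_1 = 2
  x_2 ≥ 0: x_2 = 0 (binding)
Binding constraints: C1, x_2 ≥ 0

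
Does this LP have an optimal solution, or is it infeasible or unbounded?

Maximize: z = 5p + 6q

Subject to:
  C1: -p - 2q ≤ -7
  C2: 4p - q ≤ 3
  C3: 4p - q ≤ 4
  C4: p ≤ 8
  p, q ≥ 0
Feasible point: (0, 4) satisfies every constraint, so the LP is feasible.
Direction d = (0, 1): for each constraint row a, a·d ≤ 0 —
  (-1)(0) + (-2)(1) = -2 ≤ 0
  (4)(0) + (-1)(1) = -1 ≤ 0
  (4)(0) + (-1)(1) = -1 ≤ 0
  (1)(0) + (0)(1) = 0 ≤ 0
and d ≥ 0, so (0, 4) + t·d stays feasible for every t ≥ 0. Along this ray z = 5p + 6q changes by 6 per unit t, so z → +∞.

Unbounded — the objective can increase without bound over the feasible region.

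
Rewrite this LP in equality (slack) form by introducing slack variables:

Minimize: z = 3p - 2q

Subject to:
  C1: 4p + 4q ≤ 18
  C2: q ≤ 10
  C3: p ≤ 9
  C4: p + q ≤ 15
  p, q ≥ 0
min z = 3p - 2q

s.t.
  4p + 4q + s1 = 18
  q + s2 = 10
  p + s3 = 9
  p + q + s4 = 15
  p, q, s1, s2, s3, s4 ≥ 0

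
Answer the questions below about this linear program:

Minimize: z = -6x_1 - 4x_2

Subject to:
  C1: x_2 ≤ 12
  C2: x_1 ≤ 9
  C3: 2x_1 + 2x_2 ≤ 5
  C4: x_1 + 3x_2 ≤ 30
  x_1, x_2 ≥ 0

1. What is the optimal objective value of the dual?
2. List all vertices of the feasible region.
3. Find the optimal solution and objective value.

1. -15 (by strong duality, equal to the primal optimum)
2. (0, 0), (2.5, 0), (0, 2.5)
3. x_1 = 2.5, x_2 = 0, z = -15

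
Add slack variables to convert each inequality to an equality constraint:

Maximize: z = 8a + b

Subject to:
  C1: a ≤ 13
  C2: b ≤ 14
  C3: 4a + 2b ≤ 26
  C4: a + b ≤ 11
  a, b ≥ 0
max z = 8a + b

s.t.
  a + s1 = 13
  b + s2 = 14
  4a + 2b + s3 = 26
  a + b + s4 = 11
  a, b, s1, s2, s3, s4 ≥ 0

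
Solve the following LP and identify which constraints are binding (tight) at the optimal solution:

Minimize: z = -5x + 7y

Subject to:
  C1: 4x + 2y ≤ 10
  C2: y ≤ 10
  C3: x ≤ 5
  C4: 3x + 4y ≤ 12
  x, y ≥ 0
Optimal: x = 2.5, y = 0
Slack at optimum:
  C1: slack = 0 (binding)
  C2: slack = 10
  C3: slack = 2.5
  C4: slack = 4.5
  x ≥ 0: x = 2.5
  y ≥ 0: y = 0 (binding)
Binding constraints: C1, y ≥ 0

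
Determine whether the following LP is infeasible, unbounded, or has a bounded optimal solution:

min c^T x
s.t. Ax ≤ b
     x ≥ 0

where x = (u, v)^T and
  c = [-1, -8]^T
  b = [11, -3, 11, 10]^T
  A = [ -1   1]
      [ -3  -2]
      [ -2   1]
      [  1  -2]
Feasible point: (1, 0) satisfies every constraint, so the LP is feasible.
Direction d = (1, 1): for each constraint row a, a·d ≤ 0 —
  (-1)(1) + (1)(1) = 0 ≤ 0
  (-3)(1) + (-2)(1) = -5 ≤ 0
  (-2)(1) + (1)(1) = -1 ≤ 0
  (1)(1) + (-2)(1) = -1 ≤ 0
and d ≥ 0, so (1, 0) + t·d stays feasible for every t ≥ 0. Along this ray z = -u - 8v changes by -9 per unit t, so z → −∞.

Unbounded: there is a feasible ray along which z → −∞.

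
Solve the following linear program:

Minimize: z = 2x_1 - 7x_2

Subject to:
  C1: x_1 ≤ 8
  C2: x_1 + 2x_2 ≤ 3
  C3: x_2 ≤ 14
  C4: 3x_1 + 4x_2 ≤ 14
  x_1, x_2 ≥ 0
Each vertex is the intersection of two constraint boundaries that also satisfies all remaining constraints:
  x_1 = 0 and x_2 = 0 → (0, 0)
  x_1 + 2x_2 = 3 and x_2 = 0 → (3, 0)
  x_1 + 2x_2 = 3 and x_1 = 0 → (0, 1.5)

Evaluating z = 2x_1 - 7x_2 at each vertex:
  (0, 0): z = 0
  (3, 0): z = 6
  (0, 1.5): z = -10.5

The minimum is at (0, 1.5) with z = -10.5.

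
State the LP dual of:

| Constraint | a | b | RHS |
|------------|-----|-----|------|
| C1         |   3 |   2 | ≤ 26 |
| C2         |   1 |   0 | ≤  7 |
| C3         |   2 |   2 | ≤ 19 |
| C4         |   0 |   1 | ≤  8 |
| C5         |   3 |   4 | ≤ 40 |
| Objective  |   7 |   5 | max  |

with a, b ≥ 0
Minimize: z = 26y1 + 7y2 + 19y3 + 8y4 + 40y5

Subject to:
  C1: -3y1 - y2 - 2y3 - 3y5 ≤ -7
  C2: -2y1 - 2y3 - y4 - 4y5 ≤ -5
  y1, y2, y3, y4, y5 ≥ 0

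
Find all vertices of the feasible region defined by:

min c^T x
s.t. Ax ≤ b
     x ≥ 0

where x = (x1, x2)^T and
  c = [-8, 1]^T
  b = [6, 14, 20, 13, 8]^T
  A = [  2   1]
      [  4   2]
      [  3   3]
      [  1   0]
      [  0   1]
Each vertex is the intersection of two constraint boundaries that also satisfies all remaining constraints:
  x1 = 0 and x2 = 0 → (0, 0)
  2x1 + x2 = 6 and x2 = 0 → (3, 0)
  2x1 + x2 = 6 and x1 = 0 → (0, 6)

Vertices: (0, 0), (3, 0), (0, 6)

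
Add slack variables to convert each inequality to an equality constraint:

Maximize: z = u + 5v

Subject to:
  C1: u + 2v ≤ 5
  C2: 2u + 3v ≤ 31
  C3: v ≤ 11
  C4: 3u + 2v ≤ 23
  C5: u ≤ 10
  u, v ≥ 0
max z = u + 5v

s.t.
  u + 2v + s1 = 5
  2u + 3v + s2 = 31
  v + s3 = 11
  3u + 2v + s4 = 23
  u + s5 = 10
  u, v, s1, s2, s3, s4, s5 ≥ 0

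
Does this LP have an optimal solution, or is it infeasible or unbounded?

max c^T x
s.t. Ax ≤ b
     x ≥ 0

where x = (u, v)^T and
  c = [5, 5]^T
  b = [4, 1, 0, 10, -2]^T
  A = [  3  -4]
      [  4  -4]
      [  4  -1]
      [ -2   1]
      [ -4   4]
One constraint requires 4u - 4v ≤ 1, while the constraint -4u + 4v ≤ -2 is equivalent to 4u - 4v ≥ 2. Together they would need 2 ≤ 4u - 4v ≤ 1, which is impossible since 2 > 1. No point satisfies all constraints.

The feasible region is empty; the LP is infeasible.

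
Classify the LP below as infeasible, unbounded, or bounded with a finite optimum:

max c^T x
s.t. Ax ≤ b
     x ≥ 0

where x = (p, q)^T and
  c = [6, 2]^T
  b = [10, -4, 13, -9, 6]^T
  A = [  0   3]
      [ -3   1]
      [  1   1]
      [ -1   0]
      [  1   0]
One constraint requires p ≤ 6, while the constraint -p ≤ -9 is equivalent to p ≥ 9. Together they would need 9 ≤ p ≤ 6, which is impossible since 9 > 6. No point satisfies all constraints.

Infeasible — the constraint set is empty.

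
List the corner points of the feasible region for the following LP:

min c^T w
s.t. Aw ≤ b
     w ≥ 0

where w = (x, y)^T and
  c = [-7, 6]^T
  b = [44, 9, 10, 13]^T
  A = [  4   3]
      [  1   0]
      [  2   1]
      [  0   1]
Each vertex is the intersection of two constraint boundaries that also satisfies all remaining constraints:
  x = 0 and y = 0 → (0, 0)
  2x + y = 10 and y = 0 → (5, 0)
  2x + y = 10 and x = 0 → (0, 10)

Vertices: (0, 0), (5, 0), (0, 10)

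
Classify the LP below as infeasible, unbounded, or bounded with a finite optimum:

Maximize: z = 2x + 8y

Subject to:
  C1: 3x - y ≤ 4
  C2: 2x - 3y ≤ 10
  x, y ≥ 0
Feasible point: (0, 0) satisfies every constraint, so the LP is feasible.
Direction d = (0, 1): for each constraint row a, a·d ≤ 0 —
  (3)(0) + (-1)(1) = -1 ≤ 0
  (2)(0) + (-3)(1) = -3 ≤ 0
and d ≥ 0, so (0, 0) + t·d stays feasible for every t ≥ 0. Along this ray z = 2x + 8y changes by 8 per unit t, so z → +∞.

Unbounded — the objective can increase without bound over the feasible region.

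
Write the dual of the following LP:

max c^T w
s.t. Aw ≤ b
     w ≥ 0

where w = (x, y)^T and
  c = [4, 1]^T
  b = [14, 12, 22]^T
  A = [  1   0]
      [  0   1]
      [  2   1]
Minimize: z = 14y1 + 12y2 + 22y3

Subject to:
  C1: -y1 - 2y3 ≤ -4
  C2: -y2 - y3 ≤ -1
  y1, y2, y3 ≥ 0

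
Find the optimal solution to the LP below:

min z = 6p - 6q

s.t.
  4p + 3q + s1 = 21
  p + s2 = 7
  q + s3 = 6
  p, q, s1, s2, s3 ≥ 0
p = 0, q = 6, z = -36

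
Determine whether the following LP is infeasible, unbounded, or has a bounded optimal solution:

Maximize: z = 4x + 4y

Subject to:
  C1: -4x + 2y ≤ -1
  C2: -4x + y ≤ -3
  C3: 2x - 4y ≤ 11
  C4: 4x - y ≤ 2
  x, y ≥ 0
C4 requires 4x - y ≤ 2, while C2 (-4x + y ≤ -3) is equivalent to 4x - y ≥ 3. Together they would need 3 ≤ 4x - y ≤ 2, which is impossible since 3 > 2. No point satisfies all constraints.

The feasible region is empty; the LP is infeasible.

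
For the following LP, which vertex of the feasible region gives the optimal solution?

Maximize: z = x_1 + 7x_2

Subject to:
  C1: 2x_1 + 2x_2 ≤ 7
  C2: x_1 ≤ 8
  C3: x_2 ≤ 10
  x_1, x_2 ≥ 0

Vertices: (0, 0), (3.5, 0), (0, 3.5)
(0, 3.5) with z = 24.5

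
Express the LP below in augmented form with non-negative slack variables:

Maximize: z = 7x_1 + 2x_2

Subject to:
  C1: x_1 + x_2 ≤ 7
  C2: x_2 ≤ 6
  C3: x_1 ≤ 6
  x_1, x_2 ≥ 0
max z = 7x_1 + 2x_2

s.t.
  x_1 + x_2 + s1 = 7
  x_2 + s2 = 6
  x_1 + s3 = 6
  x_1, x_2, s1, s2, s3 ≥ 0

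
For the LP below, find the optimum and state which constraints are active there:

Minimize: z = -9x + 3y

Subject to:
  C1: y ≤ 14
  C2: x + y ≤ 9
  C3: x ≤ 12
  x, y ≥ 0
Optimal: x = 9, y = 0
Slack at optimum:
  C1: slack = 14
  C2: slack = 0 (binding)
  C3: slack = 3
  x ≥ 0: x = 9
  y ≥ 0: y = 0 (binding)
Binding constraints: C2, y ≥ 0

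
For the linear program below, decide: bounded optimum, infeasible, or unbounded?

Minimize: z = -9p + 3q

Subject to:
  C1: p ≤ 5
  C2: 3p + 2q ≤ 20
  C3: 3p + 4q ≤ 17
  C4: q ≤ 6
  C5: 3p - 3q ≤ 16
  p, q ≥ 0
The point (5, 0) satisfies every constraint, so the LP is feasible; the constraints give p ≤ 5 and q ≤ 6, which with p, q ≥ 0 keep the feasible region inside a bounded box. A feasible, bounded LP attains a finite optimum at a vertex.

Evaluating z = -9p + 3q at each vertex:
  (0, 0): z = 0
  (5, 0): z = -45
  (5, 0.5): z = -43.5
  (0, 4.25): z = 12.75

The LP has an optimal solution: (5, 0) with z = -45.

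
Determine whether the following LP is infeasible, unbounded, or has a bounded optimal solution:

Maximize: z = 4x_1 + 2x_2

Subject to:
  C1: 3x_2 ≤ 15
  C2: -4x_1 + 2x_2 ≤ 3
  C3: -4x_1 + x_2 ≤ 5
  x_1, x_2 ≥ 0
Feasible point: (0, 0) satisfies every constraint, so the LP is feasible.
Direction d = (1, 0): for each constraint row a, a·d ≤ 0 —
  (0)(1) + (3)(0) = 0 ≤ 0
  (-4)(1) + (2)(0) = -4 ≤ 0
  (-4)(1) + (1)(0) = -4 ≤ 0
and d ≥ 0, so (0, 0) + t·d stays feasible for every t ≥ 0. Along this ray z = 4x_1 + 2x_2 changes by 4 per unit t, so z → +∞.

Unbounded: there is a feasible ray along which z → +∞.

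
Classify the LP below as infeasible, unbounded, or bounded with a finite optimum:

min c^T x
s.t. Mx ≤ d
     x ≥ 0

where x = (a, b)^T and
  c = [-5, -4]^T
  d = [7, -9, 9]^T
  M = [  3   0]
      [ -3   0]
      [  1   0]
One constraint requires 3a ≤ 7, while the constraint -3a ≤ -9 is equivalent to 3a ≥ 9. Together they would need 9 ≤ 3a ≤ 7, which is impossible since 9 > 7. No point satisfies all constraints.

The feasible region is empty; the LP is infeasible.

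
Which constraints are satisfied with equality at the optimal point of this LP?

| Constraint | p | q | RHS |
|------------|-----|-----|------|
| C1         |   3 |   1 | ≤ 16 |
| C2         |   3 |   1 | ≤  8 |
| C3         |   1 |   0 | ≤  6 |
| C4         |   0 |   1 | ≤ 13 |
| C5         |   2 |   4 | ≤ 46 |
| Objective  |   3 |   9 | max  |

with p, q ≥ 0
Optimal: p = 0, q = 8
Slack at optimum:
  C1: slack = 8
  C2: slack = 0 (binding)
  C3: slack = 6
  C4: slack = 5
  C5: slack = 14
  p ≥ 0: p = 0 (binding)
  q ≥ 0: q = 8
Binding constraints: C2, p ≥ 0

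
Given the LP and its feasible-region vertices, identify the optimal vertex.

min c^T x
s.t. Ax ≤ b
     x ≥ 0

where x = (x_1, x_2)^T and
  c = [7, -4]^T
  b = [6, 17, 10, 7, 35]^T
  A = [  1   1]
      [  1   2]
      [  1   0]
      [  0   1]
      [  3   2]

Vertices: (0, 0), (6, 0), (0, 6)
Evaluating z = 7x_1 - 4x_2 at each vertex:
  (0, 0): z = 0
  (6, 0): z = 42
  (0, 6): z = -24

The smallest value is z = -24, attained at (0, 6).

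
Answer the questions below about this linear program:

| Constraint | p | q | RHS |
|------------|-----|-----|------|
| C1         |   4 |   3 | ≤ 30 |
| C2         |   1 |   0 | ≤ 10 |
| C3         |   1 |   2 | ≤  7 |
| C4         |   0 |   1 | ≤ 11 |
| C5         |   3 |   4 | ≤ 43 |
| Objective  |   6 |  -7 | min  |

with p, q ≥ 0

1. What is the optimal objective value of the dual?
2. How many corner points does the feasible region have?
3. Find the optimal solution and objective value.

1. -24.5 (by strong duality, equal to the primal optimum)
2. 3
3. p = 0, q = 3.5, z = -24.5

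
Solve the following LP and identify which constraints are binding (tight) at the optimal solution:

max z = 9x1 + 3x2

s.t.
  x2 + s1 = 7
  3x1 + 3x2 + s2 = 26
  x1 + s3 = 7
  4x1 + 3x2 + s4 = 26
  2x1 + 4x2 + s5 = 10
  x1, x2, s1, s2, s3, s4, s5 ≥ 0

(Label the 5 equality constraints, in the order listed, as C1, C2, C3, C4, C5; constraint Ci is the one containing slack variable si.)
Optimal: x1 = 5, x2 = 0
Slack at optimum:
  C1: slack = 7
  C2: slack = 11
  C3: slack = 2
  C4: slack = 6
  C5: slack = 0 (binding)
  x1 ≥ 0: x1 = 5
  x2 ≥ 0: x2 = 0 (binding)
Binding constraints: C5, x2 ≥ 0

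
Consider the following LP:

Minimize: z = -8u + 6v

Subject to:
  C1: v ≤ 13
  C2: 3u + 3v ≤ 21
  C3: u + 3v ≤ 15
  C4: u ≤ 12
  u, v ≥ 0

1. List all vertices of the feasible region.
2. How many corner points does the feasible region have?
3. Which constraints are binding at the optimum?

1. (0, 0), (7, 0), (3, 4), (0, 5)
2. 4
3. C2, v ≥ 0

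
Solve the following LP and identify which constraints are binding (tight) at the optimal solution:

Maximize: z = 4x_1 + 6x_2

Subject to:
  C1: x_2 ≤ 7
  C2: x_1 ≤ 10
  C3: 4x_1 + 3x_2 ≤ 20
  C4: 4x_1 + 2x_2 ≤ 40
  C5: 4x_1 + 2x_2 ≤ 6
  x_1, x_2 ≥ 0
Optimal: x_1 = 0, x_2 = 3
Slack at optimum:
  C1: slack = 4
  C2: slack = 10
  C3: slack = 11
  C4: slack = 34
  C5: slack = 0 (binding)
  x_1 ≥ 0: x_1 = 0 (binding)
  x_2 ≥ 0: x_2 = 3
Binding constraints: C5, x_1 ≥ 0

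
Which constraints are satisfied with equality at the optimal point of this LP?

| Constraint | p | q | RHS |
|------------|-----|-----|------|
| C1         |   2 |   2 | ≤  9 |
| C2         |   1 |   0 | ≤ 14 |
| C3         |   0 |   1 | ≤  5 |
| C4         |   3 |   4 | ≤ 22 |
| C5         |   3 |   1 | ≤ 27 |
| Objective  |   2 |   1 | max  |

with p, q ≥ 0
Optimal: p = 4.5, q = 0
Binding: C1, q ≥ 0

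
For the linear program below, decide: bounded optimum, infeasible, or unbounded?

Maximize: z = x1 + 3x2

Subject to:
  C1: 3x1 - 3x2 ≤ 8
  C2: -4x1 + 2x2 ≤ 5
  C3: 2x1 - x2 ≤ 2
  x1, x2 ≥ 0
Feasible point: (0, 0) satisfies every constraint, so the LP is feasible.
Direction d = (1, 2): for each constraint row a, a·d ≤ 0 —
  (3)(1) + (-3)(2) = -3 ≤ 0
  (-4)(1) + (2)(2) = 0 ≤ 0
  (2)(1) + (-1)(2) = 0 ≤ 0
and d ≥ 0, so (0, 0) + t·d stays feasible for every t ≥ 0. Along this ray z = x1 + 3x2 changes by 7 per unit t, so z → +∞.

Unbounded — the objective can increase without bound over the feasible region.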